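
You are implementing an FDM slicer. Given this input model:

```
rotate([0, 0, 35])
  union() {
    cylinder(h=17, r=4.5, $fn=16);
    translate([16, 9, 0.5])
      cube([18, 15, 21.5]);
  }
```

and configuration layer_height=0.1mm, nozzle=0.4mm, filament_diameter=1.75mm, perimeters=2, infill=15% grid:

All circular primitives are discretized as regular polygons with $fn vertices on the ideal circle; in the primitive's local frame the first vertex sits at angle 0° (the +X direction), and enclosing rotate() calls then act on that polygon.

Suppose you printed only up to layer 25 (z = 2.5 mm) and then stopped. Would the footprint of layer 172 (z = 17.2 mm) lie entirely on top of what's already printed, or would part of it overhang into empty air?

entirely on top

Compare the two slices. At z = 2.5: the r=4.5 cylinder contributes a regular 16-gon of circumradius 4.5 (area = (16/2)·4.500²·sin(360°/16) = 61.99 mm²); the cube at (16, 9) (footprint 18×15) is included at this height (area 270.00 mm²); Combining (union): the 2 present regions are separate (no shared area or edge), so areas and boundary lengths simply add and each stays a separate island — area = 331.99 mm²; (rotated 35° about Z; rotation is an isometry so areas/perimeters/island counts are preserved). At z = 17.2: the cylinder does not reach this height (z outside [0, 17]); the cube at (16, 9) is present — its section is the full 18×15 rectangle (area 270.00 mm²); Taking the union: only the 18×15 cube at (16, 9) is present, so the union is just that shape — area = 270.00 mm²; (whole slice rotated 35° about Z — lengths, areas and connectivity unchanged). Checking containment: the cross-section at z = 17.2 is a subset of the cross-section at z = 2.5.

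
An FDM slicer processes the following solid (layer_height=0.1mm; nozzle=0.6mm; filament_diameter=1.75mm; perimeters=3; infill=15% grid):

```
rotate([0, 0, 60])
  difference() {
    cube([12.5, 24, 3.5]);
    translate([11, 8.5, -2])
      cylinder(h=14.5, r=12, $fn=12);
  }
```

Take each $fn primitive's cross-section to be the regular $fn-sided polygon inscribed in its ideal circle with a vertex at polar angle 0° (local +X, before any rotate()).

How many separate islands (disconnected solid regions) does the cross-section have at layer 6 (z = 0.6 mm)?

At z = 0.6 mm: the cube (footprint 12.5×24) is included at this height; the cylinder at (11, 8.5): section is a regular 12-gon, circumradius r=12; Subtracting the remaining from the first: starting from the 12.5×24 cube, the r=12 cylinder at (11, 8.5) partially overlaps it — only the 224.75 mm² overlap (of its 432.00 mm²) is removed, clipping the outline — 2 connected regions; (whole slice rotated 60° about Z — lengths, areas and connectivity unchanged). Overall, the cross-section has 2 separate islands. Island count = 2.

2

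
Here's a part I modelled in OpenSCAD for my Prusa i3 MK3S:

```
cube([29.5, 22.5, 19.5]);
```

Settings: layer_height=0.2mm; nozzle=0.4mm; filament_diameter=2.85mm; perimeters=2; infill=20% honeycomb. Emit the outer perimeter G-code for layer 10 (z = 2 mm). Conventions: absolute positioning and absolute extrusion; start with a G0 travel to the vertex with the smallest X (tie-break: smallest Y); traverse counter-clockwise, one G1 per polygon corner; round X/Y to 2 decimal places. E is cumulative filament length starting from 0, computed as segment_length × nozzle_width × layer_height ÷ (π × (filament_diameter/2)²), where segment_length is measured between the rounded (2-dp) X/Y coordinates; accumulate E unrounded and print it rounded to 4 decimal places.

G0 X0.00 Y0.00 Z2.00
G1 X29.50 Y0.00 E0.3699
G1 X29.50 Y22.50 E0.6521
G1 X0.00 Y22.50 E1.0220
G1 X0.00 Y0.00 E1.3042

At z = 2 mm: the cube (footprint 29.5×22.5) is included at this height. The outline is a single polygon with 4 vertices. Extrusion per mm of travel: 0.4 × 0.2 / (π × 1.425²) = 0.012540. Accumulating E over each segment gives final E = 1.3042.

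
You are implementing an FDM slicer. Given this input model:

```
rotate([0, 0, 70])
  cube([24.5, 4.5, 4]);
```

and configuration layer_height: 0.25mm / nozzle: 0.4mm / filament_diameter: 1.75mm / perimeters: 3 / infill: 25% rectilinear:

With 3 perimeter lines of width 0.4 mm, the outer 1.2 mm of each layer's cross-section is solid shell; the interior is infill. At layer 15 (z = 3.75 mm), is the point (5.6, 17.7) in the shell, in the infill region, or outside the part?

shell

At z = 3.75 mm: the cube is present — its section is the full 24.5×4.5 rectangle; (rotated 70° about Z; rotation is an isometry so areas/perimeters/island counts are preserved). Overall, the cross-section is a single solid region. Undo the 70° rotation: the query point maps to (18.548, 0.791) in the un-rotated model frame. The nearest boundary edge runs (0.00, 0.00)→(24.50, 0.00); distance from the point to it = 0.79 mm. The point is inside the cross-section, 0.79 mm from the nearest boundary — within the 1.2 mm shell band (3 × 0.4).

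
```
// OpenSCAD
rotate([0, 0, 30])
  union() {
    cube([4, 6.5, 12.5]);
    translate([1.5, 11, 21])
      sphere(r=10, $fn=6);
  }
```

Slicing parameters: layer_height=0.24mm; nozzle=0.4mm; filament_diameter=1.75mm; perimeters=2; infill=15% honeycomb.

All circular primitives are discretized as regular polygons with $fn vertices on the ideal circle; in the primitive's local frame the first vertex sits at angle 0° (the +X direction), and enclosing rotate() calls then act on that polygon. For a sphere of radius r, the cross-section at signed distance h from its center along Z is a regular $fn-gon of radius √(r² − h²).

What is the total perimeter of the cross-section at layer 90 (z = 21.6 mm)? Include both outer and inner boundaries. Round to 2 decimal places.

At z = 21.6 mm: the cube is not intersected at this z (z outside [0, 12.5]); the r=10 sphere at (1.5, 11) contributes a regular 6-gon of circumradius √(10²−0.6²) = 9.982 (perimeter = 2·6·9.982·sin(180°/6) = 59.89 mm); Combining (union): only the r=10 sphere at (1.5, 11) is present, so the union is just that shape — boundary = 59.89 mm; (whole slice rotated 30° about Z — lengths, areas and connectivity unchanged). Overall, the cross-section is a single solid region. Total boundary length (outer) = 59.89 mm.

59.89 mm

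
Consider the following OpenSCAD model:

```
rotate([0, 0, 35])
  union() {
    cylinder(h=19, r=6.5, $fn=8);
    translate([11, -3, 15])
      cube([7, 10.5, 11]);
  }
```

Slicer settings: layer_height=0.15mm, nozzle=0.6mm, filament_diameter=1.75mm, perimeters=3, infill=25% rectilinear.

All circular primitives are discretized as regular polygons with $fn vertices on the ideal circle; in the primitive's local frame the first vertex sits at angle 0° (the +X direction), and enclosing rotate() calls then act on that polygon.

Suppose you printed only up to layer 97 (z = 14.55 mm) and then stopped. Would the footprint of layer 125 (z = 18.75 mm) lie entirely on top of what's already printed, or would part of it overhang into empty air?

Compare the two slices. At z = 14.55: the r=6.5 cylinder gives a regular 8-gon of circumradius 6.5 (constant along its height) (area = (8/2)·6.500²·sin(360°/8) = 119.50 mm²); the cube at (11, -3) is absent (z outside [15, 26]); Combining (union): only the r=6.5 cylinder is present, so the union is just that shape — area = 119.50 mm²; (rotated 35° about Z; rotation is an isometry so areas/perimeters/island counts are preserved). At z = 18.75: the r=6.5 cylinder gives a regular 8-gon of circumradius 6.5 (constant along its height) (area = (8/2)·6.500²·sin(360°/8) = 119.50 mm²); the cube at (11, -3) (footprint 7×10.5) is included at this height (area 73.50 mm²); Combining (union): the 2 present regions are separate (no shared area or edge), so areas and boundary lengths simply add and each stays a separate island — area = 193.00 mm²; (rotated 35° about Z; rotation is an isometry so areas/perimeters/island counts are preserved). Checking containment: at z = 18.75 the cross-section extends beyond the z = 14.55 cross-section by about 73.50 mm².

part overhangs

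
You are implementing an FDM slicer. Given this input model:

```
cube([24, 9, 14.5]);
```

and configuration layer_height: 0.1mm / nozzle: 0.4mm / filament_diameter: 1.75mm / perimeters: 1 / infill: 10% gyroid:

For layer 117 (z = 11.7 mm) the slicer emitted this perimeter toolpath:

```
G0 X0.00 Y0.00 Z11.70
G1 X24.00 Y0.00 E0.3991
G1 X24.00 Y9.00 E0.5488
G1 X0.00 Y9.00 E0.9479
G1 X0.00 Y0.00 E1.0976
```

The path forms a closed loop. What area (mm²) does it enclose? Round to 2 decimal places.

Apply the shoelace formula to the sequence of (X, Y) vertices; enclosed area = 216.00 mm².

216.00 mm²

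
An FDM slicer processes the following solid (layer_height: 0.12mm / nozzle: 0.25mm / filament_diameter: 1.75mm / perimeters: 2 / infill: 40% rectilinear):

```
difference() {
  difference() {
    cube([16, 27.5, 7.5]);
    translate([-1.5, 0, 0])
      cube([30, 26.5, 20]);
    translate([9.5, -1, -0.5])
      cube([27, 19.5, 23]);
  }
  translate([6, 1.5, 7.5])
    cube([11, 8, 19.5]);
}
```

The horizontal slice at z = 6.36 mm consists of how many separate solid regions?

1

At z = 6.36 mm: the cube (footprint 16×27.5) is included at this height; the cube at (-1.5, 0) is present — its section is the full 30×26.5 rectangle; the 27×19.5 cube at (9.5, -1) contributes its full rectangle; After the difference (first − rest): starting from the 16×27.5 cube, the 30×26.5 cube at (-1.5, 0) partially overlaps it — only the 424.00 mm² overlap (of its 795.00 mm²) is removed, clipping the outline; the 27×19.5 cube at (9.5, -1) misses the remaining region (no effect) — 1 connected region; the cube at (6, 1.5) is not intersected at this z (z outside [7.5, 27]); After the difference (first − rest): none of the subtracted shapes is present at this height, so the result so far is unchanged — 1 connected region. The result has 1 disconnected region.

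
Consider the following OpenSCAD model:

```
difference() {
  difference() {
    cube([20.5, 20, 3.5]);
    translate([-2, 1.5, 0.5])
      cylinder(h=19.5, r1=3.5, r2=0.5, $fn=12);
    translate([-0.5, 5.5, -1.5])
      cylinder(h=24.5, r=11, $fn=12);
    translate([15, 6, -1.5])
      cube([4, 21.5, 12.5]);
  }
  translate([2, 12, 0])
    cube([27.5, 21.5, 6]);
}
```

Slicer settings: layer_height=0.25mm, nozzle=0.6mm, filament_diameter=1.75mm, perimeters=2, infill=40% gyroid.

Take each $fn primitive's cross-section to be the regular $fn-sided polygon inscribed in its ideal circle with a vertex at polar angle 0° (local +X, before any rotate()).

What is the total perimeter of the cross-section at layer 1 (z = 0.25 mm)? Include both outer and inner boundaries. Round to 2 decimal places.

72.62 mm

At z = 0.25 mm: the 20.5×20 cube contributes its full rectangle (perimeter 81.00 mm); the cone at (-2, 1.5) is absent (z outside [0.5, 20]); the cylinder at (-0.5, 5.5): section is a regular 12-gon, circumradius r=11 (perimeter = 2·12·11.000·sin(180°/12) = 68.33 mm); the cube at (15, 6) is present — its section is the full 4×21.5 rectangle (perimeter 51.00 mm); After the difference (first − rest): starting from the 20.5×20 cube, the r=11 cylinder at (-0.5, 5.5) partially overlaps it — only the 138.98 mm² overlap (of its 363.00 mm²) is removed, clipping the outline; the 4×21.5 cube at (15, 6) partially overlaps it — only the 56.00 mm² overlap (of its 86.00 mm²) is removed, clipping the outline — boundary = 105.87 mm; the cube at (2, 12) is present — its section is the full 27.5×21.5 rectangle (perimeter 98.00 mm); After the difference (first − rest): starting from the result so far, the 27.5×21.5 cube at (2, 12) partially overlaps it — only the 101.14 mm² overlap (of its 591.25 mm²) is removed, clipping the outline — boundary = 72.62 mm. Overall, the cross-section has 2 separate islands. Total boundary length (outer) = 72.62 mm.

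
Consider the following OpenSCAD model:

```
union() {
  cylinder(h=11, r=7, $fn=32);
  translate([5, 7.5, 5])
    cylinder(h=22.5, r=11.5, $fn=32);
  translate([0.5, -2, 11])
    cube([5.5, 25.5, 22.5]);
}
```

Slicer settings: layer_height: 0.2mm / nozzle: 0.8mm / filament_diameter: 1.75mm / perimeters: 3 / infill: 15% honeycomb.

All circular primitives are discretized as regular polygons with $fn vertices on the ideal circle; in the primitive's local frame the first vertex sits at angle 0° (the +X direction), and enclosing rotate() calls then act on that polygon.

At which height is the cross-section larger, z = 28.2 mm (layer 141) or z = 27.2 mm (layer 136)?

layer 136 (z = 27.2 mm)

Layer 141 (z = 28.2): the cylinder is not intersected at this z (z outside [0, 11]); the cylinder at (5, 7.5) is not intersected at this z (z outside [5, 27.5]); the cube at (0.5, -2) (footprint 5.5×25.5) is included at this height (area 140.25 mm²); Merging all regions: only the 5.5×25.5 cube at (0.5, -2) is present, so the union is just that shape — area = 140.25 mm². So its area = 140.25 mm². Layer 136 (z = 27.2): the cylinder is absent (z outside [0, 11]); the r=11.5 cylinder at (5, 7.5) contributes a regular 32-gon of circumradius 11.5 (area = (32/2)·11.500²·sin(360°/32) = 412.81 mm²); the cube at (0.5, -2) is present — its section is the full 5.5×25.5 rectangle (area 140.25 mm²); Merging all regions: the regions partially overlap — summed areas 553.06 mm² minus the doubly-counted overlap 113.93 mm² gives 439.13 mm² — area = 439.13 mm². So its area = 439.13 mm². Layer 136 is larger (439.13 vs 140.25 mm²).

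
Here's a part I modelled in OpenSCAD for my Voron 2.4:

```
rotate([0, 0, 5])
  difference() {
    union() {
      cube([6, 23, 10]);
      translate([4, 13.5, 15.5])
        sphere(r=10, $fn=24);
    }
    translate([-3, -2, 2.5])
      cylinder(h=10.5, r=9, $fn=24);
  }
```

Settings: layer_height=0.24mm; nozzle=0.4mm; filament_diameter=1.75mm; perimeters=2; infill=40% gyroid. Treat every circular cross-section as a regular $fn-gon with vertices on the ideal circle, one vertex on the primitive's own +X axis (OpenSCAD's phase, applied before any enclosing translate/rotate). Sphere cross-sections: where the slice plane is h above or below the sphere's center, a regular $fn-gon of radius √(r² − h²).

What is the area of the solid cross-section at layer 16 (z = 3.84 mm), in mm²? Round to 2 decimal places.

At z = 3.84 mm: the cube (footprint 6×23) is included at this height (area 138.00 mm²); the sphere at (4, 13.5) is absent (|z−center|=11.660 > r=10); Combining (union): only the 6×23 cube is present, so the union is just that shape — area = 138.00 mm²; the cylinder at (-3, -2): section is a regular 24-gon, circumradius r=9 (area = (24/2)·9.000²·sin(360°/24) = 251.57 mm²); After the difference (first − rest): starting from that combined region (138.00 mm²), the r=9 cylinder at (-3, -2) partially overlaps it — only the 24.81 mm² overlap (of its 251.57 mm²) is removed, clipping the outline — area = 113.19 mm²; (rotated 5° about Z; rotation is an isometry so areas/perimeters/island counts are preserved). Overall, the cross-section is a single solid region. Net area = 113.19 mm².

113.19 mm²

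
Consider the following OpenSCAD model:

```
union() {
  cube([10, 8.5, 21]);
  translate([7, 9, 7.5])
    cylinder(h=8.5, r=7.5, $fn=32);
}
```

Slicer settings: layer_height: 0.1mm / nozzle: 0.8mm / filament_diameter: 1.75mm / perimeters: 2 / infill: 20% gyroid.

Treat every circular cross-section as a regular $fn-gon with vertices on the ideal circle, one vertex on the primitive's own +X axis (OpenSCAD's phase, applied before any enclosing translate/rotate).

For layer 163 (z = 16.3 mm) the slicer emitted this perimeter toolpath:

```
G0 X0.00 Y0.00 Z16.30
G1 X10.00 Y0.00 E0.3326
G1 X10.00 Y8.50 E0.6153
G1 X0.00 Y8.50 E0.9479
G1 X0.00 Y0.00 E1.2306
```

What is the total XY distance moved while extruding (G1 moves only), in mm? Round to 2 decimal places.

Sum the Euclidean lengths of each G1 segment: total = 37.00 mm.

37.00 mm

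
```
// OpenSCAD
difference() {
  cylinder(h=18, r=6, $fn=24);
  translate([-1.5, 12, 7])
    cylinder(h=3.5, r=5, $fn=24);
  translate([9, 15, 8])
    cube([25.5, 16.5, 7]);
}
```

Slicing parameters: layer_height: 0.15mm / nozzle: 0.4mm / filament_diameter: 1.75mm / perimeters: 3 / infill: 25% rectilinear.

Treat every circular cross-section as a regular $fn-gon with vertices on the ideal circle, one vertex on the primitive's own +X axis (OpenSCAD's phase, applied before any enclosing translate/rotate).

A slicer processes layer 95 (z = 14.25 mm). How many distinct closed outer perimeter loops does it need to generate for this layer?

1

At z = 14.25 mm: the cylinder: section is a regular 24-gon, circumradius r=6; the cylinder at (-1.5, 12) does not reach this height (z outside [7, 10.5]); the cube at (9, 15) is present — its section is the full 25.5×16.5 rectangle; Taking the first minus the rest: starting from the r=6 cylinder, the 25.5×16.5 cube at (9, 15) misses the remaining region (no effect) — 1 connected region. The result has 1 disconnected region.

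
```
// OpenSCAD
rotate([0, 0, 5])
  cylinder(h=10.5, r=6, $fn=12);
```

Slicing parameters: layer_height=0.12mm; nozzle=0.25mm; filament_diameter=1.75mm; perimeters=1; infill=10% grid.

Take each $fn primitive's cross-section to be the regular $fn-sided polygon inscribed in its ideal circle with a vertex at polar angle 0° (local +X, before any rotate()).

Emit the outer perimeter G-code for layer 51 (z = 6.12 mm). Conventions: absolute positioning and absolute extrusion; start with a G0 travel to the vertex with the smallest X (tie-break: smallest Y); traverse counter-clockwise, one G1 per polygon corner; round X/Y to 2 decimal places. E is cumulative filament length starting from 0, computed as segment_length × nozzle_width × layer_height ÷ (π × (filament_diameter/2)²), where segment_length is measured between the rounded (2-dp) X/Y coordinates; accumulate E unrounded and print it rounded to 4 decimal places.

G0 X-5.98 Y-0.52 Z6.12
G1 X-4.91 Y-3.44 E0.0388
G1 X-2.54 Y-5.44 E0.0775
G1 X0.52 Y-5.98 E0.1162
G1 X3.44 Y-4.91 E0.1550
G1 X5.44 Y-2.54 E0.1937
G1 X5.98 Y0.52 E0.2324
G1 X4.91 Y3.44 E0.2712
G1 X2.54 Y5.44 E0.3099
G1 X-0.52 Y5.98 E0.3487
G1 X-3.44 Y4.91 E0.3875
G1 X-5.44 Y2.54 E0.4261
G1 X-5.98 Y-0.52 E0.4649

At z = 6.12 mm: the r=6 cylinder contributes a regular 12-gon of circumradius 6; (rotated 5° about Z; rotation is an isometry so areas/perimeters/island counts are preserved). The outline is a single polygon with 12 vertices. Extrusion per mm of travel: 0.25 × 0.12 / (π × 0.875²) = 0.012473. Accumulating E over each segment gives final E = 0.4649.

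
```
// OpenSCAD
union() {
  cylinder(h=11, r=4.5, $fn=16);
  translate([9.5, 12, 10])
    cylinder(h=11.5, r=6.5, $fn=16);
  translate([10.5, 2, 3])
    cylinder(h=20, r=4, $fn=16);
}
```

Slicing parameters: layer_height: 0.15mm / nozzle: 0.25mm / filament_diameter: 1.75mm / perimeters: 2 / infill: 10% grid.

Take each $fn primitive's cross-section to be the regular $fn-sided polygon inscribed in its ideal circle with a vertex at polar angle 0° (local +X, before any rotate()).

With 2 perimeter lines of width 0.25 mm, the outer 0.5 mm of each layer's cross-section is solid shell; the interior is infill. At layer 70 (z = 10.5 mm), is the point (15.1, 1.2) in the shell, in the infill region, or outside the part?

At z = 10.5 mm: the cylinder: section is a regular 16-gon, circumradius r=4.5; the r=6.5 cylinder at (9.5, 12) gives a regular 16-gon of circumradius 6.5 (constant along its height); the cylinder at (10.5, 2): section is a regular 16-gon, circumradius r=4; Combining (union): the regions partially overlap (shared area 0.52 mm²), so overlapping operands fuse into one piece — 2 connected regions. Overall, the cross-section has 2 separate islands. The nearest boundary edge runs (14.50, 2.00)→(14.20, 0.47); distance from the point to it = 0.74 mm. The point is not inside any of the regions above, so it lies outside the cross-section (0.74 mm from the nearest boundary).

outside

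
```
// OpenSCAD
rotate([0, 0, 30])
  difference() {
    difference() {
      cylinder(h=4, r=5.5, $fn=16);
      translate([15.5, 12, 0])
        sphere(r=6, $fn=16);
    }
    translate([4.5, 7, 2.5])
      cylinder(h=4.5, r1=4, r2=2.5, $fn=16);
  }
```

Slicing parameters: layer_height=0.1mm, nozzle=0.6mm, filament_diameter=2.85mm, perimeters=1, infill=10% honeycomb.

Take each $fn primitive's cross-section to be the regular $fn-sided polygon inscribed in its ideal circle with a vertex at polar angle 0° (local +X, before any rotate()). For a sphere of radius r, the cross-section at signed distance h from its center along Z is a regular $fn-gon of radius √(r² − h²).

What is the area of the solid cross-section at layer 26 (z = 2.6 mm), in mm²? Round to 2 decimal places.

89.73 mm²

At z = 2.6 mm: the r=5.5 cylinder contributes a regular 16-gon of circumradius 5.5 (area = (16/2)·5.500²·sin(360°/16) = 92.61 mm²); the sphere at (15.5, 12): section is a regular 16-gon, circumradius = √(r²−h²) = √(6²−2.6²) = 5.407 (area = (16/2)·5.407²·sin(360°/16) = 89.52 mm²); After the difference (first − rest): starting from the r=5.5 cylinder (92.61 mm²), the r=6 sphere at (15.5, 12) misses the remaining region (no effect) — area = 92.61 mm²; the cone at (4.5, 7) contributes a regular 16-gon of circumradius 3.967 (interpolated between r1=4 and r2=2.5 at t=0.022) (area = (16/2)·3.967²·sin(360°/16) = 48.17 mm²); Taking the first minus the rest: starting from that combined region (92.61 mm²), the cone at (4.5, 7) partially overlaps it — only the 2.88 mm² overlap (of its 48.17 mm²) is removed, clipping the outline — area = 89.73 mm²; (whole slice rotated 30° about Z — lengths, areas and connectivity unchanged). Overall, the cross-section is a single solid region. Net area = 89.73 mm².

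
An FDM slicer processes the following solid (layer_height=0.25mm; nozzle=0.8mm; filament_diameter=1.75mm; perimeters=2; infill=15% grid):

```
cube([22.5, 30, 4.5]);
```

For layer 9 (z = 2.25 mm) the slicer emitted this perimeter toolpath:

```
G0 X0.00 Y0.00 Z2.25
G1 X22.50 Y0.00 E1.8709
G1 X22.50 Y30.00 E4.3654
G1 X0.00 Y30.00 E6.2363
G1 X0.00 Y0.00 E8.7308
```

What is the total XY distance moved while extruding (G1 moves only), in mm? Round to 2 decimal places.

Sum the Euclidean lengths of each G1 segment: total = 105.00 mm.

105.00 mm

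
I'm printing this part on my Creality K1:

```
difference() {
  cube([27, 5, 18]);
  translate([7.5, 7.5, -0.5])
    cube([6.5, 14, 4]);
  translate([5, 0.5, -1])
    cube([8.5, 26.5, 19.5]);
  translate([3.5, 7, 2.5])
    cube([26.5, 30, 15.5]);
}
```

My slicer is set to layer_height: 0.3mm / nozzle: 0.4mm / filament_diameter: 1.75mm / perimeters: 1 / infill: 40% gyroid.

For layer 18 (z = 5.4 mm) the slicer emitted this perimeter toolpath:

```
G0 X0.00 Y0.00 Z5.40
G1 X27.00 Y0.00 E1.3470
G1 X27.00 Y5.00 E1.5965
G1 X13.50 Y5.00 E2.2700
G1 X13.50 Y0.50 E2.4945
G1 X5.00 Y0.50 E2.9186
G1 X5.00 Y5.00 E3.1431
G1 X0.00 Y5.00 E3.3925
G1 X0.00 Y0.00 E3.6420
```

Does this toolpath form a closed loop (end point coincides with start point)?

yes

Start point (G0): (0.00, 0.00). End point (last G1): the path returns to the start — closed.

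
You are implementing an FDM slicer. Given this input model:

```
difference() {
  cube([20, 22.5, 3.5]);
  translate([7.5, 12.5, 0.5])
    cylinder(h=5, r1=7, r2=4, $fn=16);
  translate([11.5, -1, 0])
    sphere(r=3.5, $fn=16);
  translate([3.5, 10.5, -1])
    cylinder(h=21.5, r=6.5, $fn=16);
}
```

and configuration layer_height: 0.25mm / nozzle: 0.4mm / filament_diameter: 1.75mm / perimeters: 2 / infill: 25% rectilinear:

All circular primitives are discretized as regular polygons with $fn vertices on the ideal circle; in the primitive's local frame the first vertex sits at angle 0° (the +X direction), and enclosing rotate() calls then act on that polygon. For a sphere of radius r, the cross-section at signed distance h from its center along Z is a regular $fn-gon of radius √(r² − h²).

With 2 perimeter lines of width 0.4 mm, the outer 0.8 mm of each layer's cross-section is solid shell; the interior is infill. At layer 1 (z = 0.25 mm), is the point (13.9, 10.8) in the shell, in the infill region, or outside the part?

At z = 0.25 mm: the cube is present — its section is the full 20×22.5 rectangle; the cone at (7.5, 12.5) does not reach this height (z outside [0.5, 5.5]); the sphere at (11.5, -1): section is a regular 16-gon, circumradius = √(r²−h²) = √(3.5²−0.25²) = 3.491; the r=6.5 cylinder at (3.5, 10.5) contributes a regular 16-gon of circumradius 6.5; Taking the first minus the rest: starting from the 20×22.5 cube, the r=3.5 sphere at (11.5, -1) partially overlaps it — only the 11.87 mm² overlap (of its 37.31 mm²) is removed, clipping the outline; the r=6.5 cylinder at (3.5, 10.5) partially overlaps it — only the 107.26 mm² overlap (of its 129.35 mm²) is removed, clipping the outline — 1 connected region. Overall, the cross-section is a single solid region. The nearest boundary edge runs (9.51, 8.01)→(10.00, 10.50); distance from the point to it = 3.91 mm. The point is inside the cross-section and 3.91 mm from the nearest boundary — more than the 0.8 mm shell width (2 × 0.4), so it's in the infill interior.

infill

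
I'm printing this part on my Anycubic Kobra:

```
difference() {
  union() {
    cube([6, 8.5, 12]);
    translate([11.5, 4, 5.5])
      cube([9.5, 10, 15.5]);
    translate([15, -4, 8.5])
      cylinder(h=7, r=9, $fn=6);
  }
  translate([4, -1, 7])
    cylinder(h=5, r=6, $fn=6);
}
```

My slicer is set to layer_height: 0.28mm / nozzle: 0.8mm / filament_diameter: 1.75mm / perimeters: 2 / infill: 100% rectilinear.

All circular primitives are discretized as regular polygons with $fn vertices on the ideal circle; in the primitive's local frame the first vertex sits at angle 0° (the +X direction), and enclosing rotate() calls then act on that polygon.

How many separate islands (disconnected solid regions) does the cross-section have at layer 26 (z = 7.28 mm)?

2

At z = 7.28 mm: the cube is present — its section is the full 6×8.5 rectangle; the cube at (11.5, 4) (footprint 9.5×10) is included at this height; the cylinder at (15, -4) is not intersected at this z (z outside [8.5, 15.5]); Merging all regions: the 2 present regions are separate (no shared area or edge), so areas and boundary lengths simply add and each stays a separate island — 2 connected regions; the cylinder at (4, -1): section is a regular 6-gon, circumradius r=6; Subtracting the remaining from the first: starting from the result so far, the r=6 cylinder at (4, -1) partially overlaps it — only the 24.31 mm² overlap (of its 93.53 mm²) is removed, clipping the outline — 2 connected regions. Overall, the cross-section has 2 separate islands. Island count = 2.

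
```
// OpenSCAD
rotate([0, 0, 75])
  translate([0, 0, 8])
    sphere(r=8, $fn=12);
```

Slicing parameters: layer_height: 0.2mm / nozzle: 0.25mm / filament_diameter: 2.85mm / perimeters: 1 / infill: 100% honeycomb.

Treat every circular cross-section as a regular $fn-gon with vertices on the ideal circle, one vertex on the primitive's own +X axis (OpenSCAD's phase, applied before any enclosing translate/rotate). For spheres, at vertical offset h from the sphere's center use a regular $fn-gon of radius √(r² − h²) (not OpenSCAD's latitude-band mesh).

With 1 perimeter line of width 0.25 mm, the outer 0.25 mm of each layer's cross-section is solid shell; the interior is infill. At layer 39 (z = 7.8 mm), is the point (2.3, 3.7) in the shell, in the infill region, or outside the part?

At z = 7.8 mm: the r=8 sphere contributes a regular 12-gon of circumradius √(8²−0.2²) = 7.997; (rotated 75° about Z; rotation is an isometry so areas/perimeters/island counts are preserved). Overall, the cross-section is a single solid region. Undo the 75° rotation: the query point maps to (4.169, -1.264) in the un-rotated model frame. The nearest boundary edge runs (6.93, -4.00)→(8.00, 0.00); distance from the point to it = 3.37 mm. The point is inside the cross-section and 3.37 mm from the nearest boundary — more than the 0.25 mm shell width (1 × 0.25), so it's in the infill interior.

infill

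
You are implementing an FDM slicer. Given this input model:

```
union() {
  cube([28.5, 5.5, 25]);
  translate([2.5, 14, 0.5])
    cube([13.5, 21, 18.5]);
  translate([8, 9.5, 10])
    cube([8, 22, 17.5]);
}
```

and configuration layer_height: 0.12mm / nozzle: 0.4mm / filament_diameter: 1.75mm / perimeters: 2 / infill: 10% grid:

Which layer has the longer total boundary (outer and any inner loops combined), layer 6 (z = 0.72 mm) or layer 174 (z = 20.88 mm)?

layer 6 (z = 0.72 mm)

Layer 6 (z = 0.72): the 28.5×5.5 cube contributes its full rectangle (perimeter 68.00 mm); the 13.5×21 cube at (2.5, 14) contributes its full rectangle (perimeter 69.00 mm); the cube at (8, 9.5) is not intersected at this z (z outside [10, 27.5]); Taking the union: the 2 present regions are separate (no shared area or edge), so areas and boundary lengths simply add and each stays a separate island — boundary = 137.00 mm. So its perimeter = 137.00 mm. Layer 174 (z = 20.88): the cube (footprint 28.5×5.5) is included at this height (perimeter 68.00 mm); the cube at (2.5, 14) does not reach this height (z outside [0.5, 19]); the 8×22 cube at (8, 9.5) contributes its full rectangle (perimeter 60.00 mm); Taking the union: the 2 present regions are separate (no shared area or edge), so areas and boundary lengths simply add and each stays a separate island — boundary = 128.00 mm. So its perimeter = 128.00 mm. Layer 6 is larger (137.00 vs 128.00 mm).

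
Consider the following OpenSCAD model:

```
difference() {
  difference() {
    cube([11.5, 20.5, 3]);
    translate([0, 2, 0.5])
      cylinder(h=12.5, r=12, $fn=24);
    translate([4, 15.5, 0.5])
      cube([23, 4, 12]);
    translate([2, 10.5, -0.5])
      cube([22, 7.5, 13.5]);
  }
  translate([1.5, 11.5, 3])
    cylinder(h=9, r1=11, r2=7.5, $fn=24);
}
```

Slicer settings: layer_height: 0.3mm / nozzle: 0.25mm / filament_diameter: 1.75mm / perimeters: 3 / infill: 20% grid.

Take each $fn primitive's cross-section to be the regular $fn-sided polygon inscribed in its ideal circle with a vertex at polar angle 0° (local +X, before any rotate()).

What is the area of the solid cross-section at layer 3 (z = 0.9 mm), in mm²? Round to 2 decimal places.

32.41 mm²

At z = 0.9 mm: the 11.5×20.5 cube contributes its full rectangle (area 235.75 mm²); the r=12 cylinder at (0, 2) gives a regular 24-gon of circumradius 12 (constant along its height) (area = (24/2)·12.000²·sin(360°/24) = 447.24 mm²); the cube at (4, 15.5) is present — its section is the full 23×4 rectangle (area 92.00 mm²); the cube at (2, 10.5) (footprint 22×7.5) is included at this height (area 165.00 mm²); After the difference (first − rest): starting from the 11.5×20.5 cube (235.75 mm²), the r=12 cylinder at (0, 2) partially overlaps it — only the 133.88 mm² overlap (of its 447.24 mm²) is removed, clipping the outline; the 23×4 cube at (4, 15.5) partially overlaps it — only the 30.00 mm² overlap (of its 92.00 mm²) is removed, clipping the outline; the 22×7.5 cube at (2, 10.5) partially overlaps it — only the 39.46 mm² overlap (of its 165.00 mm²) is removed, clipping the outline — area = 32.41 mm²; the cone at (1.5, 11.5) is absent (z outside [3, 12]); After the difference (first − rest): none of the subtracted shapes is present at this height, so that combined region is unchanged — area = 32.41 mm². Overall, the cross-section has 2 separate islands. Net area = 32.41 mm².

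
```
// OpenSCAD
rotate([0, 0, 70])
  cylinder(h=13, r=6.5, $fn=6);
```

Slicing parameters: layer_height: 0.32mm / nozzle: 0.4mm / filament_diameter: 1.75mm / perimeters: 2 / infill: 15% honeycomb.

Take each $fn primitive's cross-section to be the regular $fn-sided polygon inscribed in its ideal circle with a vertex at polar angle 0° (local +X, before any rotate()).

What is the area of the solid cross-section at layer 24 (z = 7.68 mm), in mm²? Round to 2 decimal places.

109.77 mm²

At z = 7.68 mm: the cylinder: section is a regular 6-gon, circumradius r=6.5 (area = (6/2)·6.500²·sin(360°/6) = 109.77 mm²); (rotated 70° about Z; rotation is an isometry so areas/perimeters/island counts are preserved). Overall, the cross-section is a single solid region. Net area = 109.77 mm².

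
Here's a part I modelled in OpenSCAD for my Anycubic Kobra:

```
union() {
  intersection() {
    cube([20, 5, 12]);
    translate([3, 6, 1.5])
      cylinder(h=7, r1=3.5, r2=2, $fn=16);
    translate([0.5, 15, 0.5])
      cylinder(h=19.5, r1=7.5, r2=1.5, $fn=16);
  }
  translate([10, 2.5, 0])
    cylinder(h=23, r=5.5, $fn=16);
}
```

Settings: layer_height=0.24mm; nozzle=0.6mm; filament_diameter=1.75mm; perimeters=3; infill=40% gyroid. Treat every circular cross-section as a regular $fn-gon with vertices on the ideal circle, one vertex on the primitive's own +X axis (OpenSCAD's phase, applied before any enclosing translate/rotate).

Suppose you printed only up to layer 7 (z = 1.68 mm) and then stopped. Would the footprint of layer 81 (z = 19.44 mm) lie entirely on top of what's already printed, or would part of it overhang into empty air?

entirely on top

Compare the two slices. At z = 1.68: the cube (footprint 20×5) is included at this height (area 100.00 mm²); the cone at (3, 6) (r1=3.5→r2=2) has section circumradius 3.461 here — a regular 16-gon (area = (16/2)·3.461²·sin(360°/16) = 36.68 mm²); the cone at (0.5, 15) (r1=7.5→r2=1.5) has section circumradius 7.137 here — a regular 16-gon (area = (16/2)·7.137²·sin(360°/16) = 155.94 mm²); Taking the intersection: the cone at (3, 6) partially overlaps the 20×5 cube; clipping to the common part keeps 11.51 mm²; the cone at (0.5, 15) does not overlap the running intersection (empty) — nothing remains; the r=5.5 cylinder at (10, 2.5) contributes a regular 16-gon of circumradius 5.5 (area = (16/2)·5.500²·sin(360°/16) = 92.61 mm²); Merging all regions: only the r=5.5 cylinder at (10, 2.5) is present, so the union is just that shape — area = 92.61 mm². At z = 19.44: the cube is not intersected at this z (z outside [0, 12]); the cone at (3, 6) is not intersected at this z (z outside [1.5, 8.5]); the cone at (0.5, 15): at t=0.971 of its height the radius interpolates to r₁+(r₂−r₁)t = 1.672, giving a regular 16-gon of that circumradius (area = (16/2)·1.672²·sin(360°/16) = 8.56 mm²); Keeping only the common overlap: at least one operand is absent at this height, so nothing remains; the r=5.5 cylinder at (10, 2.5) gives a regular 16-gon of circumradius 5.5 (constant along its height) (area = (16/2)·5.500²·sin(360°/16) = 92.61 mm²); Merging all regions: only the r=5.5 cylinder at (10, 2.5) is present, so the union is just that shape — area = 92.61 mm². Checking containment: the cross-section at z = 19.44 is a subset of the cross-section at z = 1.68.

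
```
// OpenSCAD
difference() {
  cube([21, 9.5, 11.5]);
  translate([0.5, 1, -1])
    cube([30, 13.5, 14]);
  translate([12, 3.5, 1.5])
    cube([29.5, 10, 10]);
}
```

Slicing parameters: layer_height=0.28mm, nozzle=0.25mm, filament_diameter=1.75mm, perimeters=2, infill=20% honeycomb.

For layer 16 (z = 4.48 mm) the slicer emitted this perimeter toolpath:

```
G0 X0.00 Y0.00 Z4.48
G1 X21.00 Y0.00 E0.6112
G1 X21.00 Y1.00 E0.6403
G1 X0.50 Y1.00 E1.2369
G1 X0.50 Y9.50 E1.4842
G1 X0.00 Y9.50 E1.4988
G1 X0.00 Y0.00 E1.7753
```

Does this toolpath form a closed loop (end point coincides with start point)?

yes

Start point (G0): (0.00, 0.00). End point (last G1): the path returns to the start — closed.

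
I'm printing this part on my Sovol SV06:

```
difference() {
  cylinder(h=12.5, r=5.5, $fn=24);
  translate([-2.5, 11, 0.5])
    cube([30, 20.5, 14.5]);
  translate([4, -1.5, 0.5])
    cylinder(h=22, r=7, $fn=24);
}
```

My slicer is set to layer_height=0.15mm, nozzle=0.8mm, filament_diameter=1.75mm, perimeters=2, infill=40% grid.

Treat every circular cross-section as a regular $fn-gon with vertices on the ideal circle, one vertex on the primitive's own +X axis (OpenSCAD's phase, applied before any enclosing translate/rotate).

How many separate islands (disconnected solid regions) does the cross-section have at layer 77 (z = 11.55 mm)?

At z = 11.55 mm: the r=5.5 cylinder contributes a regular 24-gon of circumradius 5.5; the cube at (-2.5, 11) is present — its section is the full 30×20.5 rectangle; the cylinder at (4, -1.5): section is a regular 24-gon, circumradius r=7; Subtracting the remaining from the first: starting from the r=5.5 cylinder, the 30×20.5 cube at (-2.5, 11) misses the remaining region (no effect); the r=7 cylinder at (4, -1.5) partially overlaps it — only the 67.58 mm² overlap (of its 152.19 mm²) is removed, clipping the outline — 1 connected region. Overall, the cross-section is a single solid region. Island count = 1.

1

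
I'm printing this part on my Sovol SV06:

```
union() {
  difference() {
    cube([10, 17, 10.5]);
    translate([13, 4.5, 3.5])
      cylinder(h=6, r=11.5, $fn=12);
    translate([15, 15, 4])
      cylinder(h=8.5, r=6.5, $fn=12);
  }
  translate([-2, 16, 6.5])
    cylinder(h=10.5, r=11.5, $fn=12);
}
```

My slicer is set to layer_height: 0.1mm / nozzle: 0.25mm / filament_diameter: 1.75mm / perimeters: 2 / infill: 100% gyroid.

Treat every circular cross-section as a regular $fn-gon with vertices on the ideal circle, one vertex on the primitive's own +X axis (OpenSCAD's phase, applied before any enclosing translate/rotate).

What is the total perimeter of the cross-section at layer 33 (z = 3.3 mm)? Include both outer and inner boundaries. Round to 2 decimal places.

54.00 mm

At z = 3.3 mm: the cube is present — its section is the full 10×17 rectangle (perimeter 54.00 mm); the cylinder at (13, 4.5) is not intersected at this z (z outside [3.5, 9.5]); the cylinder at (15, 15) is absent (z outside [4, 12.5]); Subtracting the remaining from the first: none of the subtracted shapes is present at this height, so the 10×17 cube is unchanged — boundary = 54.00 mm; the cylinder at (-2, 16) does not reach this height (z outside [6.5, 17]); Merging all regions: only that combined region is present, so the union is just that shape — boundary = 54.00 mm. Overall, the cross-section is a single solid region. Total boundary length (outer) = 54.00 mm.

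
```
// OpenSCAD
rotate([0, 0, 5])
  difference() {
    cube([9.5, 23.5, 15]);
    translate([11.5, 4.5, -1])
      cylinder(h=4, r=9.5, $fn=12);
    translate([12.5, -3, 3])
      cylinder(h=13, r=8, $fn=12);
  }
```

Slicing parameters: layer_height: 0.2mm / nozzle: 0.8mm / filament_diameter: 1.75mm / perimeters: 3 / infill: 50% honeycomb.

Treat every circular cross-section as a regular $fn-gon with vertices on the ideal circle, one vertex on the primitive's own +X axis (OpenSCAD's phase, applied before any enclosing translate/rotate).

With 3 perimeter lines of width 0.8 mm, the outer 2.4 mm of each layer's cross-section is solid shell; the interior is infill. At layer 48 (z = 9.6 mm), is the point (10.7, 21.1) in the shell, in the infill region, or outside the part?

outside

At z = 9.6 mm: the cube is present — its section is the full 9.5×23.5 rectangle; the cylinder at (11.5, 4.5) is not intersected at this z (z outside [-1, 3]); the r=8 cylinder at (12.5, -3) contributes a regular 12-gon of circumradius 8; Subtracting the remaining from the first: starting from the 9.5×23.5 cube, the r=8 cylinder at (12.5, -3) partially overlaps it — only the 11.41 mm² overlap (of its 192.00 mm²) is removed, clipping the outline — 1 connected region; (rotated 5° about Z; rotation is an isometry so areas/perimeters/island counts are preserved). Overall, the cross-section is a single solid region. Undo the 5° rotation: the query point maps to (12.498, 20.087) in the un-rotated model frame. The nearest boundary edge runs (9.50, 23.50)→(9.50, 4.20); distance from the point to it = 3.00 mm. The point is not inside any of the regions above, so it lies outside the cross-section (3.00 mm from the nearest boundary).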